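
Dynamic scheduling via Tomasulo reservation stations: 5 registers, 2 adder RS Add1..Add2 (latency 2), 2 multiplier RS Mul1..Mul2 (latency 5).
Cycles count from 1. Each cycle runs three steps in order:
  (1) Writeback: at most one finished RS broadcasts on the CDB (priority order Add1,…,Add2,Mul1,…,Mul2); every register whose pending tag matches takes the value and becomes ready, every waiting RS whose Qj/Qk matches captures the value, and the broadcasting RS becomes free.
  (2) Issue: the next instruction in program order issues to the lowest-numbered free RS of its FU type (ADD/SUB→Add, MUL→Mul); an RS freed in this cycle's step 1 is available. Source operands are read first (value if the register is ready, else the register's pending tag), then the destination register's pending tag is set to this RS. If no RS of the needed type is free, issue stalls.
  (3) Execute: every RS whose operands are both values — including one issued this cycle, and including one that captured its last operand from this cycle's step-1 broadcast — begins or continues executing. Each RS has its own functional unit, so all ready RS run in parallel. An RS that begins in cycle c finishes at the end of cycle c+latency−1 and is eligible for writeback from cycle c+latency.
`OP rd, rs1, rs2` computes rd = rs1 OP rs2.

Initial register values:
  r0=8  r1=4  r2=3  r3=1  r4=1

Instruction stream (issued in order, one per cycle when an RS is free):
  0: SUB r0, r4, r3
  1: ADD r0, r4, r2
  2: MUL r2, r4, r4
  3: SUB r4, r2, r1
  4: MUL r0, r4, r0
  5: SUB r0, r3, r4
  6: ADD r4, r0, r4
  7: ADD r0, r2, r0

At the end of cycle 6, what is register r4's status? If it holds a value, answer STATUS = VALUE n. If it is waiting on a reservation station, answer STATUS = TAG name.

c1: issue SUB r0<-Add1 | r0:Add1,r1:4,r2:3,r3:1,r4:1
c2: issue ADD r0<-Add2 | r0:Add2,r1:4,r2:3,r3:1,r4:1
c3: CDB Add1=0; issue MUL r2<-Mul1 | r0:Add2,r1:4,r2:Mul1,r3:1,r4:1
c4: CDB Add2=4; issue SUB r4<-Add1 | r0:4,r1:4,r2:Mul1,r3:1,r4:Add1
c5: issue MUL r0<-Mul2 | r0:Mul2,r1:4,r2:Mul1,r3:1,r4:Add1
c6: issue SUB r0<-Add2 | r0:Add2,r1:4,r2:Mul1,r3:1,r4:Add1

STATUS = TAG Add1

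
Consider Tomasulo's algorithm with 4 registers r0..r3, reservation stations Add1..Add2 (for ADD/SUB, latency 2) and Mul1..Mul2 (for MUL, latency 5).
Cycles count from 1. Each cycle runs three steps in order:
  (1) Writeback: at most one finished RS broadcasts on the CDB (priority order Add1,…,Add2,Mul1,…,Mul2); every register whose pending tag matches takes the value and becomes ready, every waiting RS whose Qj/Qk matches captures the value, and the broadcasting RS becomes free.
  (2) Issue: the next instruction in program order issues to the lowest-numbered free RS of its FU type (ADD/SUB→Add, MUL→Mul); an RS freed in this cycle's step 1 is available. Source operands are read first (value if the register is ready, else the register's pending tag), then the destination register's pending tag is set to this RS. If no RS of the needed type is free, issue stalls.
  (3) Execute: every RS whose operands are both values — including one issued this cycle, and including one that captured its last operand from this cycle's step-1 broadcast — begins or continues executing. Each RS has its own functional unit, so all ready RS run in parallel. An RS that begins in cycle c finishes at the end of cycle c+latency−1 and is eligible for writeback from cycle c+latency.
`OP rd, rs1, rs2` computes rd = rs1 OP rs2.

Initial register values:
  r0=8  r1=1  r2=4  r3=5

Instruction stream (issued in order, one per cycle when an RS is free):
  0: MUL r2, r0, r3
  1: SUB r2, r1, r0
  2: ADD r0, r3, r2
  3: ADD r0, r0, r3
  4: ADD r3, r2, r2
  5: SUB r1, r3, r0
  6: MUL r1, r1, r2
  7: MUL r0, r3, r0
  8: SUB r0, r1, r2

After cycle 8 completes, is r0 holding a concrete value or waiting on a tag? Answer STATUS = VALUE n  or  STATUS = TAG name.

  c1: issue MUL r2<-Mul1  regs: r0:8,r1:1,r2:Mul1,r3:5
  c2: issue SUB r2<-Add1  regs: r0:8,r1:1,r2:Add1,r3:5
  c3: issue ADD r0<-Add2  regs: r0:Add2,r1:1,r2:Add1,r3:5
  c4: CDB Add1=-7; issue ADD r0<-Add1  regs: r0:Add1,r1:1,r2:-7,r3:5
  c5: stall  regs: r0:Add1,r1:1,r2:-7,r3:5
  c6: CDB Add2=-2; issue ADD r3<-Add2  regs: r0:Add1,r1:1,r2:-7,r3:Add2
  c7: CDB Mul1=40; stall  regs: r0:Add1,r1:1,r2:-7,r3:Add2
  c8: CDB Add1=3; issue SUB r1<-Add1  regs: r0:3,r1:Add1,r2:-7,r3:Add2

STATUS = VALUE 3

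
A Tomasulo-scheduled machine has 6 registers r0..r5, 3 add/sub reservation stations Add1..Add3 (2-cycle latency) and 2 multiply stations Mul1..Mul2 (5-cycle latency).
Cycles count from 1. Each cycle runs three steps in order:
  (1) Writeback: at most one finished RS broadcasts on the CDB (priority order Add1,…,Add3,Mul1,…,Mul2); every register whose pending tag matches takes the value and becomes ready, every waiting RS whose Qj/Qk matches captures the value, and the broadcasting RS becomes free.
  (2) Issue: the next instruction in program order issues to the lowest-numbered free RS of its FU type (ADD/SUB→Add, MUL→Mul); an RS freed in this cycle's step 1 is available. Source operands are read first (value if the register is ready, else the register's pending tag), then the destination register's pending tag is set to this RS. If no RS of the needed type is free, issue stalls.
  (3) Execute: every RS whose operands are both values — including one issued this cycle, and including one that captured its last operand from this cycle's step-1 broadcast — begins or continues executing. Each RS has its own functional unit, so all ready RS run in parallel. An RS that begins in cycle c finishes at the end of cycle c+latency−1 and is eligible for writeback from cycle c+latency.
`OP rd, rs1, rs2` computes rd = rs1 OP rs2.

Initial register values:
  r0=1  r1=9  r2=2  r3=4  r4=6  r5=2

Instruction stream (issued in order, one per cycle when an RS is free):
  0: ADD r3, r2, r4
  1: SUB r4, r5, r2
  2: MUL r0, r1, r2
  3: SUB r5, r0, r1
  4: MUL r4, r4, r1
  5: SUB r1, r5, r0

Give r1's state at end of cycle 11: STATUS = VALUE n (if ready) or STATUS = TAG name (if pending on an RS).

STATUS = TAG Add2

cycle 1: issue ADD r3<-Add1 // r0:1,r1:9,r2:2,r3:Add1,r4:6,r5:2
cycle 2: issue SUB r4<-Add2 // r0:1,r1:9,r2:2,r3:Add1,r4:Add2,r5:2
cycle 3: CDB Add1=8; issue MUL r0<-Mul1 // r0:Mul1,r1:9,r2:2,r3:8,r4:Add2,r5:2
cycle 4: CDB Add2=0; issue SUB r5<-Add1 // r0:Mul1,r1:9,r2:2,r3:8,r4:0,r5:Add1
cycle 5: issue MUL r4<-Mul2 // r0:Mul1,r1:9,r2:2,r3:8,r4:Mul2,r5:Add1
cycle 6: issue SUB r1<-Add2 // r0:Mul1,r1:Add2,r2:2,r3:8,r4:Mul2,r5:Add1
cycle 7: - // r0:Mul1,r1:Add2,r2:2,r3:8,r4:Mul2,r5:Add1
cycle 8: CDB Mul1=18 // r0:18,r1:Add2,r2:2,r3:8,r4:Mul2,r5:Add1
cycle 9: - // r0:18,r1:Add2,r2:2,r3:8,r4:Mul2,r5:Add1
cycle 10: CDB Add1=9 // r0:18,r1:Add2,r2:2,r3:8,r4:Mul2,r5:9
cycle 11: CDB Mul2=0 // r0:18,r1:Add2,r2:2,r3:8,r4:0,r5:9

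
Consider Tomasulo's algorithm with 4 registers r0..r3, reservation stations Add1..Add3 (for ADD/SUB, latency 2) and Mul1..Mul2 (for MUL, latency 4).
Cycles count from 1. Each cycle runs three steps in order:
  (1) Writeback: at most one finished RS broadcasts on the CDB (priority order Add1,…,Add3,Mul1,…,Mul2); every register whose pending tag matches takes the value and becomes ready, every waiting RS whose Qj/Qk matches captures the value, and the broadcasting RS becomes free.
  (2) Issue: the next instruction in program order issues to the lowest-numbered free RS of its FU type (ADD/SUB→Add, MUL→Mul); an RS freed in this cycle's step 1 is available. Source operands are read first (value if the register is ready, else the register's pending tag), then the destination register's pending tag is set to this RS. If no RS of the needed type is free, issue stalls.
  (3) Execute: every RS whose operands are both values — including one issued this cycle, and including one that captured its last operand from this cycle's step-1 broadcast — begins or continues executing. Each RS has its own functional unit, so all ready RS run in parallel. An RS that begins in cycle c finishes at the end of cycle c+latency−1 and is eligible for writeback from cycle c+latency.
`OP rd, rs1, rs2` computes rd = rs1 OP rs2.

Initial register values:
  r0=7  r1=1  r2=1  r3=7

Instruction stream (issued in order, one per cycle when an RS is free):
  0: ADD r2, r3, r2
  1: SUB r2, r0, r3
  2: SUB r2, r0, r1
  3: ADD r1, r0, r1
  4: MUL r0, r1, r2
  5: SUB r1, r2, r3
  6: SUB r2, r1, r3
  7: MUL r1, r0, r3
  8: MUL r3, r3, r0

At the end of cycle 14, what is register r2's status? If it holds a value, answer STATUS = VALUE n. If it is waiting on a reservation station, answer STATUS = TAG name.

STATUS = VALUE -8

cycle 1: issue ADD r2<-Add1 // r0:7,r1:1,r2:Add1,r3:7
cycle 2: issue SUB r2<-Add2 // r0:7,r1:1,r2:Add2,r3:7
cycle 3: CDB Add1=8; issue SUB r2<-Add1 // r0:7,r1:1,r2:Add1,r3:7
cycle 4: CDB Add2=0; issue ADD r1<-Add2 // r0:7,r1:Add2,r2:Add1,r3:7
cycle 5: CDB Add1=6; issue MUL r0<-Mul1 // r0:Mul1,r1:Add2,r2:6,r3:7
cycle 6: CDB Add2=8; issue SUB r1<-Add1 // r0:Mul1,r1:Add1,r2:6,r3:7
cycle 7: issue SUB r2<-Add2 // r0:Mul1,r1:Add1,r2:Add2,r3:7
cycle 8: CDB Add1=-1; issue MUL r1<-Mul2 // r0:Mul1,r1:Mul2,r2:Add2,r3:7
cycle 9: stall // r0:Mul1,r1:Mul2,r2:Add2,r3:7
cycle 10: CDB Add2=-8; stall // r0:Mul1,r1:Mul2,r2:-8,r3:7
cycle 11: CDB Mul1=48; issue MUL r3<-Mul1 // r0:48,r1:Mul2,r2:-8,r3:Mul1
cycle 12: - // r0:48,r1:Mul2,r2:-8,r3:Mul1
cycle 13: - // r0:48,r1:Mul2,r2:-8,r3:Mul1
cycle 14: - // r0:48,r1:Mul2,r2:-8,r3:Mul1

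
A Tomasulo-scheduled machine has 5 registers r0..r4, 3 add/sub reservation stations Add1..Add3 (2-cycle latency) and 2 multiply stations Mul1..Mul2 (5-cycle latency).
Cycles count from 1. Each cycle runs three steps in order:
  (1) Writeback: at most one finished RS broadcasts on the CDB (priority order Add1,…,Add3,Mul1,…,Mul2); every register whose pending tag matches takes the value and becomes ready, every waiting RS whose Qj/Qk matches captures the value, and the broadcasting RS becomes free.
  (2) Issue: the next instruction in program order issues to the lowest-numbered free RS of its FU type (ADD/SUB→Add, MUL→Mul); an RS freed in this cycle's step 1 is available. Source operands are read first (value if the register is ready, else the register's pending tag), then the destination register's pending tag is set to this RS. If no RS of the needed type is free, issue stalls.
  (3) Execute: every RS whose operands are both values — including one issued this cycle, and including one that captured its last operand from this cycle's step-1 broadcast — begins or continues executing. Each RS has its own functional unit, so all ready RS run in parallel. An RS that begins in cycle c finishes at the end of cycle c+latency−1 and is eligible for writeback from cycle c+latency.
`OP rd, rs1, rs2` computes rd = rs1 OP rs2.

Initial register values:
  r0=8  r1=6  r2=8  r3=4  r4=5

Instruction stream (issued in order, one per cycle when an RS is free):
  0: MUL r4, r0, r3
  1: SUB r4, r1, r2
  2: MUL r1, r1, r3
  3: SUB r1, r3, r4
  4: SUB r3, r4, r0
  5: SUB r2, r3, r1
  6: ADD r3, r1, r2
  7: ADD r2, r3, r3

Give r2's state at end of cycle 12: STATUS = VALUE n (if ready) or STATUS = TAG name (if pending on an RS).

STATUS = TAG Add3

  c1: issue MUL r4<-Mul1  regs: r0:8,r1:6,r2:8,r3:4,r4:Mul1
  c2: issue SUB r4<-Add1  regs: r0:8,r1:6,r2:8,r3:4,r4:Add1
  c3: issue MUL r1<-Mul2  regs: r0:8,r1:Mul2,r2:8,r3:4,r4:Add1
  c4: CDB Add1=-2; issue SUB r1<-Add1  regs: r0:8,r1:Add1,r2:8,r3:4,r4:-2
  c5: issue SUB r3<-Add2  regs: r0:8,r1:Add1,r2:8,r3:Add2,r4:-2
  c6: CDB Add1=6; issue SUB r2<-Add1  regs: r0:8,r1:6,r2:Add1,r3:Add2,r4:-2
  c7: CDB Add2=-10; issue ADD r3<-Add2  regs: r0:8,r1:6,r2:Add1,r3:Add2,r4:-2
  c8: CDB Mul1=32; issue ADD r2<-Add3  regs: r0:8,r1:6,r2:Add3,r3:Add2,r4:-2
  c9: CDB Add1=-16  regs: r0:8,r1:6,r2:Add3,r3:Add2,r4:-2
  c10: CDB Mul2=24  regs: r0:8,r1:6,r2:Add3,r3:Add2,r4:-2
  c11: CDB Add2=-10  regs: r0:8,r1:6,r2:Add3,r3:-10,r4:-2
  c12: -  regs: r0:8,r1:6,r2:Add3,r3:-10,r4:-2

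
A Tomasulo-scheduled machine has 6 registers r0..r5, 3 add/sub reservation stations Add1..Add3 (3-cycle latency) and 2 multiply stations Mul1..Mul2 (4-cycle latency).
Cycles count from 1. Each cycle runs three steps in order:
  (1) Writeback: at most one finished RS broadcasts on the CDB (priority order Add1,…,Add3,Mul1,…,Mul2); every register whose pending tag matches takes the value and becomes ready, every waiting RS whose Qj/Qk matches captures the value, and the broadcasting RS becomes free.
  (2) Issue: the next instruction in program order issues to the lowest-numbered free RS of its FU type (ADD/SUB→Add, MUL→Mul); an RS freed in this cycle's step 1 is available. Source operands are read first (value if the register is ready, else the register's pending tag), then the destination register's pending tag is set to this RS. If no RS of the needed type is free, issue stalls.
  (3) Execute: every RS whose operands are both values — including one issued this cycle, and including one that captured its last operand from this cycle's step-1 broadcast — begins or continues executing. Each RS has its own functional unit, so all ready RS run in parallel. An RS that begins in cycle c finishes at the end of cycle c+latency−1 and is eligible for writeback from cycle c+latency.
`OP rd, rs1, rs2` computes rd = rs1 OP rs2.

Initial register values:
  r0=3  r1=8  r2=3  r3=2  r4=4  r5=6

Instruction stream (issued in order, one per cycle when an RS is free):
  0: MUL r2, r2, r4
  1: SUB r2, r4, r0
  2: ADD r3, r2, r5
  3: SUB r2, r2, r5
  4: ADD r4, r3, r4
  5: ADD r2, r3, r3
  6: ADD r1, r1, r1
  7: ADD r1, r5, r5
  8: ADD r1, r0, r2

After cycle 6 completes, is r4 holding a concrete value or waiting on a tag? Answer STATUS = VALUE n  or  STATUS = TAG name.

cycle 1: issue MUL r2<-Mul1 // r0:3,r1:8,r2:Mul1,r3:2,r4:4,r5:6
cycle 2: issue SUB r2<-Add1 // r0:3,r1:8,r2:Add1,r3:2,r4:4,r5:6
cycle 3: issue ADD r3<-Add2 // r0:3,r1:8,r2:Add1,r3:Add2,r4:4,r5:6
cycle 4: issue SUB r2<-Add3 // r0:3,r1:8,r2:Add3,r3:Add2,r4:4,r5:6
cycle 5: CDB Add1=1; issue ADD r4<-Add1 // r0:3,r1:8,r2:Add3,r3:Add2,r4:Add1,r5:6
cycle 6: CDB Mul1=12; stall // r0:3,r1:8,r2:Add3,r3:Add2,r4:Add1,r5:6

STATUS = TAG Add1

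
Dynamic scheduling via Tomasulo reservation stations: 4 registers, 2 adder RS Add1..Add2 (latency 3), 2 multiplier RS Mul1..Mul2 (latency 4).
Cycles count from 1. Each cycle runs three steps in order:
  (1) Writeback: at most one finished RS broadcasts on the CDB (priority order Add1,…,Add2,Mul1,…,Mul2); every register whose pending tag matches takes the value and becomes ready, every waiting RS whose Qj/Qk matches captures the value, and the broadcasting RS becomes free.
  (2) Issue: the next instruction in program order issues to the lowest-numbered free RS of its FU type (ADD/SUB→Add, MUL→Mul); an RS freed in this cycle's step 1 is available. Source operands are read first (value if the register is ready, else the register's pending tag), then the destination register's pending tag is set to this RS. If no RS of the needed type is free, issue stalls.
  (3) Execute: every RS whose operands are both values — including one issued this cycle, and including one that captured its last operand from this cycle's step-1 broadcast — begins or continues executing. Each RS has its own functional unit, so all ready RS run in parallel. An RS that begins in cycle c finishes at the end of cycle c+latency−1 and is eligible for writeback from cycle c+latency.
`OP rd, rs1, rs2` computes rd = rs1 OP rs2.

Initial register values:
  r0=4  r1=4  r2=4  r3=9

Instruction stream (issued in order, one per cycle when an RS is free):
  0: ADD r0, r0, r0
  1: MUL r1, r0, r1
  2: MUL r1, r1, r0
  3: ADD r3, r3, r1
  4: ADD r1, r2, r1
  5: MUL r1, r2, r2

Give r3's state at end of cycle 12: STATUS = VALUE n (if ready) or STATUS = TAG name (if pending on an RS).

STATUS = TAG Add1

c1: issue ADD r0<-Add1 | r0:Add1,r1:4,r2:4,r3:9
c2: issue MUL r1<-Mul1 | r0:Add1,r1:Mul1,r2:4,r3:9
c3: issue MUL r1<-Mul2 | r0:Add1,r1:Mul2,r2:4,r3:9
c4: CDB Add1=8; issue ADD r3<-Add1 | r0:8,r1:Mul2,r2:4,r3:Add1
c5: issue ADD r1<-Add2 | r0:8,r1:Add2,r2:4,r3:Add1
c6: stall | r0:8,r1:Add2,r2:4,r3:Add1
c7: stall | r0:8,r1:Add2,r2:4,r3:Add1
c8: CDB Mul1=32; issue MUL r1<-Mul1 | r0:8,r1:Mul1,r2:4,r3:Add1
c9: - | r0:8,r1:Mul1,r2:4,r3:Add1
c10: - | r0:8,r1:Mul1,r2:4,r3:Add1
c11: - | r0:8,r1:Mul1,r2:4,r3:Add1
c12: CDB Mul1=16 | r0:8,r1:16,r2:4,r3:Add1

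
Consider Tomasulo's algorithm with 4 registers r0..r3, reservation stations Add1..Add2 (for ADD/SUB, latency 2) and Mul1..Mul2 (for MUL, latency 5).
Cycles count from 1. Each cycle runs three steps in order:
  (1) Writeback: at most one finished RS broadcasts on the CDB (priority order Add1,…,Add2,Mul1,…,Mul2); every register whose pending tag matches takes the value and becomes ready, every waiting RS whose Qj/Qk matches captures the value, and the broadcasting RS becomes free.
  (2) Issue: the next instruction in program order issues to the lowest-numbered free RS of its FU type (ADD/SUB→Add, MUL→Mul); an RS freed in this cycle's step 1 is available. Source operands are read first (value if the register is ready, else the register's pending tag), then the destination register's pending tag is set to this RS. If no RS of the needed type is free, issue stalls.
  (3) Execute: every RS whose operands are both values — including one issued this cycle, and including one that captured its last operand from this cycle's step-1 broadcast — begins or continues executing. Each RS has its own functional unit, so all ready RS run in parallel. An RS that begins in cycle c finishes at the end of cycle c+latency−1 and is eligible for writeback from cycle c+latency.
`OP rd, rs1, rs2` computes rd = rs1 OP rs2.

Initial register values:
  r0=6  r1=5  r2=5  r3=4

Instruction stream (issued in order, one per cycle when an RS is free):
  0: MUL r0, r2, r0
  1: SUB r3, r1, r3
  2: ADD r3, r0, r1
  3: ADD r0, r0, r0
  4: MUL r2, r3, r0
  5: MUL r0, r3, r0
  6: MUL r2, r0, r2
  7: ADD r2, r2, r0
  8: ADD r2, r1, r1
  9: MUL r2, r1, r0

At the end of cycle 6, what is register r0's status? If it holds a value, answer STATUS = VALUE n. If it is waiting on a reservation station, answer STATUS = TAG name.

c1: issue MUL r0<-Mul1 | r0:Mul1,r1:5,r2:5,r3:4
c2: issue SUB r3<-Add1 | r0:Mul1,r1:5,r2:5,r3:Add1
c3: issue ADD r3<-Add2 | r0:Mul1,r1:5,r2:5,r3:Add2
c4: CDB Add1=1; issue ADD r0<-Add1 | r0:Add1,r1:5,r2:5,r3:Add2
c5: issue MUL r2<-Mul2 | r0:Add1,r1:5,r2:Mul2,r3:Add2
c6: CDB Mul1=30; issue MUL r0<-Mul1 | r0:Mul1,r1:5,r2:Mul2,r3:Add2

STATUS = TAG Mul1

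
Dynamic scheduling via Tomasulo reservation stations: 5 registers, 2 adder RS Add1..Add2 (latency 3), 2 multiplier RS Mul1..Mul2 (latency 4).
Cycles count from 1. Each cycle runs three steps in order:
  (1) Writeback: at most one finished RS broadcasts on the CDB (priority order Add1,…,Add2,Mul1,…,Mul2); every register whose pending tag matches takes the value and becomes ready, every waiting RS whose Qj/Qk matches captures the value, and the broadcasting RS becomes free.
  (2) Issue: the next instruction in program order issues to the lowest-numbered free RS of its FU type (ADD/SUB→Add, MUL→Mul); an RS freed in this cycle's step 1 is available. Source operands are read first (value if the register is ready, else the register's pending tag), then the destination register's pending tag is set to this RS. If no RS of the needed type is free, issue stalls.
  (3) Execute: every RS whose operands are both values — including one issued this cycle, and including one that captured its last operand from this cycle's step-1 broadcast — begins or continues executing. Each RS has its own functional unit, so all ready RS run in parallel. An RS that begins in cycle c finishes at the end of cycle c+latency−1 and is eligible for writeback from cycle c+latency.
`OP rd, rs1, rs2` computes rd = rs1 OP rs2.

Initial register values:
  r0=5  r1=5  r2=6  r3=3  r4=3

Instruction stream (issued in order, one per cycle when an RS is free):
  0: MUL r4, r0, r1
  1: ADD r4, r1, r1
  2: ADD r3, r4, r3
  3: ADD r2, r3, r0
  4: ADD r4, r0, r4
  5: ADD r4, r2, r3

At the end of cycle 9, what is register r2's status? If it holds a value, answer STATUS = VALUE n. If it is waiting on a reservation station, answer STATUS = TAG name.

STATUS = TAG Add1

  c1: issue MUL r4<-Mul1  regs: r0:5,r1:5,r2:6,r3:3,r4:Mul1
  c2: issue ADD r4<-Add1  regs: r0:5,r1:5,r2:6,r3:3,r4:Add1
  c3: issue ADD r3<-Add2  regs: r0:5,r1:5,r2:6,r3:Add2,r4:Add1
  c4: stall  regs: r0:5,r1:5,r2:6,r3:Add2,r4:Add1
  c5: CDB Add1=10; issue ADD r2<-Add1  regs: r0:5,r1:5,r2:Add1,r3:Add2,r4:10
  c6: CDB Mul1=25; stall  regs: r0:5,r1:5,r2:Add1,r3:Add2,r4:10
  c7: stall  regs: r0:5,r1:5,r2:Add1,r3:Add2,r4:10
  c8: CDB Add2=13; issue ADD r4<-Add2  regs: r0:5,r1:5,r2:Add1,r3:13,r4:Add2
  c9: stall  regs: r0:5,r1:5,r2:Add1,r3:13,r4:Add2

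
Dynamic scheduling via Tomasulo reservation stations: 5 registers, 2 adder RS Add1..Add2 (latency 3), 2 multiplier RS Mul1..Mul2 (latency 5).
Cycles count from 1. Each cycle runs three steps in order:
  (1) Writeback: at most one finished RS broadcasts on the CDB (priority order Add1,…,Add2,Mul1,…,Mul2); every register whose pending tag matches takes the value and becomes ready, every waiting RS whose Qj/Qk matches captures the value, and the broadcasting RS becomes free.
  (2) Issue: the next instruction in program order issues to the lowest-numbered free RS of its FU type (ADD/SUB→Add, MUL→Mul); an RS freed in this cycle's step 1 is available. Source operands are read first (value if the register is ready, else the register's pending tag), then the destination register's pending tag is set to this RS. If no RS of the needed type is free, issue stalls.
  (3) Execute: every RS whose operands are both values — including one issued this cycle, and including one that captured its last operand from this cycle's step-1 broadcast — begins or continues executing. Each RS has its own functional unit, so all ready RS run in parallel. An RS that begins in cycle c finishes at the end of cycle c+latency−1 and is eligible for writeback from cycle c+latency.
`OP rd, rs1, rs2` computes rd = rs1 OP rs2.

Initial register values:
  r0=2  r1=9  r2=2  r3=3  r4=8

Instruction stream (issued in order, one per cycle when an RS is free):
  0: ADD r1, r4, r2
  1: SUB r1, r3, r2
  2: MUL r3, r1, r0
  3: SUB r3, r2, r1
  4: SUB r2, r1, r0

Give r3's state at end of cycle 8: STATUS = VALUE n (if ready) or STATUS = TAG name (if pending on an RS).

  c1: issue ADD r1<-Add1  regs: r0:2,r1:Add1,r2:2,r3:3,r4:8
  c2: issue SUB r1<-Add2  regs: r0:2,r1:Add2,r2:2,r3:3,r4:8
  c3: issue MUL r3<-Mul1  regs: r0:2,r1:Add2,r2:2,r3:Mul1,r4:8
  c4: CDB Add1=10; issue SUB r3<-Add1  regs: r0:2,r1:Add2,r2:2,r3:Add1,r4:8
  c5: CDB Add2=1; issue SUB r2<-Add2  regs: r0:2,r1:1,r2:Add2,r3:Add1,r4:8
  c6: -  regs: r0:2,r1:1,r2:Add2,r3:Add1,r4:8
  c7: -  regs: r0:2,r1:1,r2:Add2,r3:Add1,r4:8
  c8: CDB Add1=1  regs: r0:2,r1:1,r2:Add2,r3:1,r4:8

STATUS = VALUE 1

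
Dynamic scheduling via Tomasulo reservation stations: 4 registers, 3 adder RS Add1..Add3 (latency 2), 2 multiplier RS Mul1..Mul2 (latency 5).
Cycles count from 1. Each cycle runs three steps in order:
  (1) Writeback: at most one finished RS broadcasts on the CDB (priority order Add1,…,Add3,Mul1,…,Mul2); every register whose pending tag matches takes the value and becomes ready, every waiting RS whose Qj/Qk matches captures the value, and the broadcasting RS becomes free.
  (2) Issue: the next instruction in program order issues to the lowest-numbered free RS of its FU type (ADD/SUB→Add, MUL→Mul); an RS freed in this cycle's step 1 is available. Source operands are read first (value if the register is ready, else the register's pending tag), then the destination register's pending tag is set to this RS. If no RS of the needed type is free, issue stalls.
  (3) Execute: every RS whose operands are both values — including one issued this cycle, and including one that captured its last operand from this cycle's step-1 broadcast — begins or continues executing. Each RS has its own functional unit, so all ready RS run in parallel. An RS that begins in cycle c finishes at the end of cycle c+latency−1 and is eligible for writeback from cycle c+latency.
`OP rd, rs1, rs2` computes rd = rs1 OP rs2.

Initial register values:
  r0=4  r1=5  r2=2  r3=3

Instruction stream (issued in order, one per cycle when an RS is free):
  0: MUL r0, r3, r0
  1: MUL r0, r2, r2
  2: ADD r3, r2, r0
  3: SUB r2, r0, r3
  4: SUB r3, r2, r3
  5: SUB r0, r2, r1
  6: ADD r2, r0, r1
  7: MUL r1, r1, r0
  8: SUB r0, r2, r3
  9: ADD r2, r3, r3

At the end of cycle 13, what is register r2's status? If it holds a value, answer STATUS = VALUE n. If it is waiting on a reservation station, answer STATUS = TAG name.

STATUS = TAG Add2

c1: issue MUL r0<-Mul1 | r0:Mul1,r1:5,r2:2,r3:3
c2: issue MUL r0<-Mul2 | r0:Mul2,r1:5,r2:2,r3:3
c3: issue ADD r3<-Add1 | r0:Mul2,r1:5,r2:2,r3:Add1
c4: issue SUB r2<-Add2 | r0:Mul2,r1:5,r2:Add2,r3:Add1
c5: issue SUB r3<-Add3 | r0:Mul2,r1:5,r2:Add2,r3:Add3
c6: CDB Mul1=12; stall | r0:Mul2,r1:5,r2:Add2,r3:Add3
c7: CDB Mul2=4; stall | r0:4,r1:5,r2:Add2,r3:Add3
c8: stall | r0:4,r1:5,r2:Add2,r3:Add3
c9: CDB Add1=6; issue SUB r0<-Add1 | r0:Add1,r1:5,r2:Add2,r3:Add3
c10: stall | r0:Add1,r1:5,r2:Add2,r3:Add3
c11: CDB Add2=-2; issue ADD r2<-Add2 | r0:Add1,r1:5,r2:Add2,r3:Add3
c12: issue MUL r1<-Mul1 | r0:Add1,r1:Mul1,r2:Add2,r3:Add3
c13: CDB Add1=-7; issue SUB r0<-Add1 | r0:Add1,r1:Mul1,r2:Add2,r3:Add3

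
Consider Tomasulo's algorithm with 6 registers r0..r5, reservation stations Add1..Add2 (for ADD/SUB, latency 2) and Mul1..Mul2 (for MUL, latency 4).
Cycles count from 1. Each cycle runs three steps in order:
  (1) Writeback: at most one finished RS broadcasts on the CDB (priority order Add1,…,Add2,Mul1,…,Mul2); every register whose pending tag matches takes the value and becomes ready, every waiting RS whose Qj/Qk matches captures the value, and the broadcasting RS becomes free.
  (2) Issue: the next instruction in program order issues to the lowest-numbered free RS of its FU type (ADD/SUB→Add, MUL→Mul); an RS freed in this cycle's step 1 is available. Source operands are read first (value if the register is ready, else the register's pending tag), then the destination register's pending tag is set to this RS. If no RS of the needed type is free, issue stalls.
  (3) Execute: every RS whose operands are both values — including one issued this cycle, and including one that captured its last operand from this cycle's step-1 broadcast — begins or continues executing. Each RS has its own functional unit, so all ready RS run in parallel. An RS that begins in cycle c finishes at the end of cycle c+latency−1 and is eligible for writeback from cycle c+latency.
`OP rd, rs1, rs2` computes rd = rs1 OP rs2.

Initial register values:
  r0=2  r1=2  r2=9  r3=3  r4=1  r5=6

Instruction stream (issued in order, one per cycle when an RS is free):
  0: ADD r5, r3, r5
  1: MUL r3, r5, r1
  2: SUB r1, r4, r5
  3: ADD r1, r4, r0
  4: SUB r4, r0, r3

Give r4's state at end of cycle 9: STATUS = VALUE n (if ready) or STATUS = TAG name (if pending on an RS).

c1: issue ADD r5<-Add1 | r0:2,r1:2,r2:9,r3:3,r4:1,r5:Add1
c2: issue MUL r3<-Mul1 | r0:2,r1:2,r2:9,r3:Mul1,r4:1,r5:Add1
c3: CDB Add1=9; issue SUB r1<-Add1 | r0:2,r1:Add1,r2:9,r3:Mul1,r4:1,r5:9
c4: issue ADD r1<-Add2 | r0:2,r1:Add2,r2:9,r3:Mul1,r4:1,r5:9
c5: CDB Add1=-8; issue SUB r4<-Add1 | r0:2,r1:Add2,r2:9,r3:Mul1,r4:Add1,r5:9
c6: CDB Add2=3 | r0:2,r1:3,r2:9,r3:Mul1,r4:Add1,r5:9
c7: CDB Mul1=18 | r0:2,r1:3,r2:9,r3:18,r4:Add1,r5:9
c8: - | r0:2,r1:3,r2:9,r3:18,r4:Add1,r5:9
c9: CDB Add1=-16 | r0:2,r1:3,r2:9,r3:18,r4:-16,r5:9

STATUS = VALUE -16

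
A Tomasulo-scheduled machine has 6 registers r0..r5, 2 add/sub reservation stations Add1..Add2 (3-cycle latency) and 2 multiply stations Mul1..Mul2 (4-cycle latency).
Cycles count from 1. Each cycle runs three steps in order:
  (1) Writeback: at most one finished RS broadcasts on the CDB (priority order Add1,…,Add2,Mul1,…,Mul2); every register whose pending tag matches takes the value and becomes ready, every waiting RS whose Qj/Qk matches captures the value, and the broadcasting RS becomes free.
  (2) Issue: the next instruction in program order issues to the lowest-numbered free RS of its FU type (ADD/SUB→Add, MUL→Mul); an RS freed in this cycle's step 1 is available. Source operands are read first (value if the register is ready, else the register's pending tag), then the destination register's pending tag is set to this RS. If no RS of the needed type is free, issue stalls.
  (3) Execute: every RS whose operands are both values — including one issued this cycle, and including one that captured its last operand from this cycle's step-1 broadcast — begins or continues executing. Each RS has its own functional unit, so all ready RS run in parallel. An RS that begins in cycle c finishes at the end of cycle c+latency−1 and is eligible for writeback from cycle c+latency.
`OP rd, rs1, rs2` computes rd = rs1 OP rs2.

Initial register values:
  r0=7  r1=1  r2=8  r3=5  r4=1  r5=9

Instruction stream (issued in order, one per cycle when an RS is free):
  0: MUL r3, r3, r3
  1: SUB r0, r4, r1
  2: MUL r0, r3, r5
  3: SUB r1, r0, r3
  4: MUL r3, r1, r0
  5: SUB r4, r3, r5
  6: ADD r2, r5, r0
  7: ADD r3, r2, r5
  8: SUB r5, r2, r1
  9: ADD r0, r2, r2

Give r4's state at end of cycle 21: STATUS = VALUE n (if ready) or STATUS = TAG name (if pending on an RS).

STATUS = VALUE 44991

  c1: issue MUL r3<-Mul1  regs: r0:7,r1:1,r2:8,r3:Mul1,r4:1,r5:9
  c2: issue SUB r0<-Add1  regs: r0:Add1,r1:1,r2:8,r3:Mul1,r4:1,r5:9
  c3: issue MUL r0<-Mul2  regs: r0:Mul2,r1:1,r2:8,r3:Mul1,r4:1,r5:9
  c4: issue SUB r1<-Add2  regs: r0:Mul2,r1:Add2,r2:8,r3:Mul1,r4:1,r5:9
  c5: CDB Add1=0; stall  regs: r0:Mul2,r1:Add2,r2:8,r3:Mul1,r4:1,r5:9
  c6: CDB Mul1=25; issue MUL r3<-Mul1  regs: r0:Mul2,r1:Add2,r2:8,r3:Mul1,r4:1,r5:9
  c7: issue SUB r4<-Add1  regs: r0:Mul2,r1:Add2,r2:8,r3:Mul1,r4:Add1,r5:9
  c8: stall  regs: r0:Mul2,r1:Add2,r2:8,r3:Mul1,r4:Add1,r5:9
  c9: stall  regs: r0:Mul2,r1:Add2,r2:8,r3:Mul1,r4:Add1,r5:9
  c10: CDB Mul2=225; stall  regs: r0:225,r1:Add2,r2:8,r3:Mul1,r4:Add1,r5:9
  c11: stall  regs: r0:225,r1:Add2,r2:8,r3:Mul1,r4:Add1,r5:9
  c12: stall  regs: r0:225,r1:Add2,r2:8,r3:Mul1,r4:Add1,r5:9
  c13: CDB Add2=200; issue ADD r2<-Add2  regs: r0:225,r1:200,r2:Add2,r3:Mul1,r4:Add1,r5:9
  c14: stall  regs: r0:225,r1:200,r2:Add2,r3:Mul1,r4:Add1,r5:9
  c15: stall  regs: r0:225,r1:200,r2:Add2,r3:Mul1,r4:Add1,r5:9
  c16: CDB Add2=234; issue ADD r3<-Add2  regs: r0:225,r1:200,r2:234,r3:Add2,r4:Add1,r5:9
  c17: CDB Mul1=45000; stall  regs: r0:225,r1:200,r2:234,r3:Add2,r4:Add1,r5:9
  c18: stall  regs: r0:225,r1:200,r2:234,r3:Add2,r4:Add1,r5:9
  c19: CDB Add2=243; issue SUB r5<-Add2  regs: r0:225,r1:200,r2:234,r3:243,r4:Add1,r5:Add2
  c20: CDB Add1=44991; issue ADD r0<-Add1  regs: r0:Add1,r1:200,r2:234,r3:243,r4:44991,r5:Add2
  c21: -  regs: r0:Add1,r1:200,r2:234,r3:243,r4:44991,r5:Add2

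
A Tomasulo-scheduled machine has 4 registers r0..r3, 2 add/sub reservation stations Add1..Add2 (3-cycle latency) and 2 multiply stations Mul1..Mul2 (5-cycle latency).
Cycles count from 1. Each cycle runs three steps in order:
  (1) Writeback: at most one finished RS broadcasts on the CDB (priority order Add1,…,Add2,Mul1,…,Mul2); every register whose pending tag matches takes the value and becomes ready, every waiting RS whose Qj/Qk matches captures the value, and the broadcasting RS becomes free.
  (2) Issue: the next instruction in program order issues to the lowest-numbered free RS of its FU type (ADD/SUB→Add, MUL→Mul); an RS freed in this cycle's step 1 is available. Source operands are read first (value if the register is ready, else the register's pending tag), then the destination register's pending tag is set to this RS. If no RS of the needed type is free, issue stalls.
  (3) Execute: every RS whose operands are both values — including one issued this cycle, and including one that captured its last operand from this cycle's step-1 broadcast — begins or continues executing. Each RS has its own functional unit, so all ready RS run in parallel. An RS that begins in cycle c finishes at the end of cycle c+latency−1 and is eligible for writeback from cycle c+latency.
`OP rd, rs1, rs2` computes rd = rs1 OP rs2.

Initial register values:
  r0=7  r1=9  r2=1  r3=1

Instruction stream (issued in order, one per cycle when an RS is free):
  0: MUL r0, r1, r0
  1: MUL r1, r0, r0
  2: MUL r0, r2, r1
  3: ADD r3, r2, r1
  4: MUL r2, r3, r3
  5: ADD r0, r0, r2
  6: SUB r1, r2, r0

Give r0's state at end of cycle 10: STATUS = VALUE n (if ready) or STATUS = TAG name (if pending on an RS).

c1: issue MUL r0<-Mul1 | r0:Mul1,r1:9,r2:1,r3:1
c2: issue MUL r1<-Mul2 | r0:Mul1,r1:Mul2,r2:1,r3:1
c3: stall | r0:Mul1,r1:Mul2,r2:1,r3:1
c4: stall | r0:Mul1,r1:Mul2,r2:1,r3:1
c5: stall | r0:Mul1,r1:Mul2,r2:1,r3:1
c6: CDB Mul1=63; issue MUL r0<-Mul1 | r0:Mul1,r1:Mul2,r2:1,r3:1
c7: issue ADD r3<-Add1 | r0:Mul1,r1:Mul2,r2:1,r3:Add1
c8: stall | r0:Mul1,r1:Mul2,r2:1,r3:Add1
c9: stall | r0:Mul1,r1:Mul2,r2:1,r3:Add1
c10: stall | r0:Mul1,r1:Mul2,r2:1,r3:Add1

STATUS = TAG Mul1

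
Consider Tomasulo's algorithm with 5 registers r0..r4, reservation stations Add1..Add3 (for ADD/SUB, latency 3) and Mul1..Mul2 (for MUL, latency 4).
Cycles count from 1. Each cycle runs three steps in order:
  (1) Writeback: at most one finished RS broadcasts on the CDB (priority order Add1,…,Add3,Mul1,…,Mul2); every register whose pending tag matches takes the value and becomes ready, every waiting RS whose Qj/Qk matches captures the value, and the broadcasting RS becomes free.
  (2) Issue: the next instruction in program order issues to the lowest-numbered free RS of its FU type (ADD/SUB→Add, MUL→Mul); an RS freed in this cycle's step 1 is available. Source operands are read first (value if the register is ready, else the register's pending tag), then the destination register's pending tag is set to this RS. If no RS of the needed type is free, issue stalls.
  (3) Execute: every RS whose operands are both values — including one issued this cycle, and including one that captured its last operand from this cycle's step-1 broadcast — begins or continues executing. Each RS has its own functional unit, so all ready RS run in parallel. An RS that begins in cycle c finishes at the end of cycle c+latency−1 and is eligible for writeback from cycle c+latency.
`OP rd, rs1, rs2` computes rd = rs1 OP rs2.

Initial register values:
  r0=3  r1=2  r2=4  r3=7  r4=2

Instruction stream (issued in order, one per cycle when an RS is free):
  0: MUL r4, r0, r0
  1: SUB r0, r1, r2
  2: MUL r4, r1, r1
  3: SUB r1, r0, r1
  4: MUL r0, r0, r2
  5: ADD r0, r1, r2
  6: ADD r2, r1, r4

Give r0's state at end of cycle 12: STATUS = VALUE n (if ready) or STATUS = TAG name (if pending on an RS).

STATUS = VALUE 0

cycle 1: issue MUL r4<-Mul1 // r0:3,r1:2,r2:4,r3:7,r4:Mul1
cycle 2: issue SUB r0<-Add1 // r0:Add1,r1:2,r2:4,r3:7,r4:Mul1
cycle 3: issue MUL r4<-Mul2 // r0:Add1,r1:2,r2:4,r3:7,r4:Mul2
cycle 4: issue SUB r1<-Add2 // r0:Add1,r1:Add2,r2:4,r3:7,r4:Mul2
cycle 5: CDB Add1=-2; stall // r0:-2,r1:Add2,r2:4,r3:7,r4:Mul2
cycle 6: CDB Mul1=9; issue MUL r0<-Mul1 // r0:Mul1,r1:Add2,r2:4,r3:7,r4:Mul2
cycle 7: CDB Mul2=4; issue ADD r0<-Add1 // r0:Add1,r1:Add2,r2:4,r3:7,r4:4
cycle 8: CDB Add2=-4; issue ADD r2<-Add2 // r0:Add1,r1:-4,r2:Add2,r3:7,r4:4
cycle 9: - // r0:Add1,r1:-4,r2:Add2,r3:7,r4:4
cycle 10: CDB Mul1=-8 // r0:Add1,r1:-4,r2:Add2,r3:7,r4:4
cycle 11: CDB Add1=0 // r0:0,r1:-4,r2:Add2,r3:7,r4:4
cycle 12: CDB Add2=0 // r0:0,r1:-4,r2:0,r3:7,r4:4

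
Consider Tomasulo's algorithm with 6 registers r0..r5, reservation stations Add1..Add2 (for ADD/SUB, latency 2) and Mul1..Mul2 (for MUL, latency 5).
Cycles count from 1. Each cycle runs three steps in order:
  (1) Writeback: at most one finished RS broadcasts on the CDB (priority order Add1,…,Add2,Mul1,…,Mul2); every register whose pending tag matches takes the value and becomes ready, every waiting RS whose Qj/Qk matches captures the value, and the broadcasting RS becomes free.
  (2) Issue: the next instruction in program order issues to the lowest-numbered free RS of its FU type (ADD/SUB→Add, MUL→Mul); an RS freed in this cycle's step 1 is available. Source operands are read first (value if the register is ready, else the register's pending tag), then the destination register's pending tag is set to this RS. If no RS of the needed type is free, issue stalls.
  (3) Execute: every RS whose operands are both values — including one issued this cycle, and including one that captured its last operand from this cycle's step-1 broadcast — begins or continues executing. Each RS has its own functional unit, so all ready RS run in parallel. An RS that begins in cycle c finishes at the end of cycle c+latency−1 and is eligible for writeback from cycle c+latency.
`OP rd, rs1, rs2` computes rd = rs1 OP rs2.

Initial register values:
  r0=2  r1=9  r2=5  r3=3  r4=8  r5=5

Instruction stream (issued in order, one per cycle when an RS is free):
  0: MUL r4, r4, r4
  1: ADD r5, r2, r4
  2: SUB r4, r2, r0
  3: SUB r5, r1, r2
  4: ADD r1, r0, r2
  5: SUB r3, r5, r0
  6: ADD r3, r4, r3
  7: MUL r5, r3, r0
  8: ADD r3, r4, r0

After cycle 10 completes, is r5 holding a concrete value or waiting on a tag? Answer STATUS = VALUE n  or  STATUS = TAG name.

c1: issue MUL r4<-Mul1 | r0:2,r1:9,r2:5,r3:3,r4:Mul1,r5:5
c2: issue ADD r5<-Add1 | r0:2,r1:9,r2:5,r3:3,r4:Mul1,r5:Add1
c3: issue SUB r4<-Add2 | r0:2,r1:9,r2:5,r3:3,r4:Add2,r5:Add1
c4: stall | r0:2,r1:9,r2:5,r3:3,r4:Add2,r5:Add1
c5: CDB Add2=3; issue SUB r5<-Add2 | r0:2,r1:9,r2:5,r3:3,r4:3,r5:Add2
c6: CDB Mul1=64; stall | r0:2,r1:9,r2:5,r3:3,r4:3,r5:Add2
c7: CDB Add2=4; issue ADD r1<-Add2 | r0:2,r1:Add2,r2:5,r3:3,r4:3,r5:4
c8: CDB Add1=69; issue SUB r3<-Add1 | r0:2,r1:Add2,r2:5,r3:Add1,r4:3,r5:4
c9: CDB Add2=7; issue ADD r3<-Add2 | r0:2,r1:7,r2:5,r3:Add2,r4:3,r5:4
c10: CDB Add1=2; issue MUL r5<-Mul1 | r0:2,r1:7,r2:5,r3:Add2,r4:3,r5:Mul1

STATUS = TAG Mul1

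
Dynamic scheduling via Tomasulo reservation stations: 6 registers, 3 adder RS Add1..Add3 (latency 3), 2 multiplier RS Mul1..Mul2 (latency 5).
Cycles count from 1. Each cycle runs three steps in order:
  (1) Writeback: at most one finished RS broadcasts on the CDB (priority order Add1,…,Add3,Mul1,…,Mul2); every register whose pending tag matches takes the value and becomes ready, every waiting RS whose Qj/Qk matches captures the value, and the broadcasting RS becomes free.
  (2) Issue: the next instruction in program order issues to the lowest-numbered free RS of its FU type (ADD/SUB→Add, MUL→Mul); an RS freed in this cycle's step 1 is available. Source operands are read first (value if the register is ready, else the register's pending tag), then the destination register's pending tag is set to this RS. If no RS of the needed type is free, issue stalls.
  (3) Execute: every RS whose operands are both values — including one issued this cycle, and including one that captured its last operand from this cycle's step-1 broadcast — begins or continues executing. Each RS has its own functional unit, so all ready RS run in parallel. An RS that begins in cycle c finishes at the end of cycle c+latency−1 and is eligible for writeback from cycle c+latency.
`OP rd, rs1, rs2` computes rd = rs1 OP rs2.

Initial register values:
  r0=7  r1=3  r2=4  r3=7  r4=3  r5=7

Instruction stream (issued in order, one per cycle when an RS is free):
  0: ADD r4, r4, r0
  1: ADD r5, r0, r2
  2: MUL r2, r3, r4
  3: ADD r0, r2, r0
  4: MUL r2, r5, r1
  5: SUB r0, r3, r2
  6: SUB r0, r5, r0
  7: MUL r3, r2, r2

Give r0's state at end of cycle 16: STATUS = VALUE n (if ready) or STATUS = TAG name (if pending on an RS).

STATUS = VALUE 37

c1: issue ADD r4<-Add1 | r0:7,r1:3,r2:4,r3:7,r4:Add1,r5:7
c2: issue ADD r5<-Add2 | r0:7,r1:3,r2:4,r3:7,r4:Add1,r5:Add2
c3: issue MUL r2<-Mul1 | r0:7,r1:3,r2:Mul1,r3:7,r4:Add1,r5:Add2
c4: CDB Add1=10; issue ADD r0<-Add1 | r0:Add1,r1:3,r2:Mul1,r3:7,r4:10,r5:Add2
c5: CDB Add2=11; issue MUL r2<-Mul2 | r0:Add1,r1:3,r2:Mul2,r3:7,r4:10,r5:11
c6: issue SUB r0<-Add2 | r0:Add2,r1:3,r2:Mul2,r3:7,r4:10,r5:11
c7: issue SUB r0<-Add3 | r0:Add3,r1:3,r2:Mul2,r3:7,r4:10,r5:11
c8: stall | r0:Add3,r1:3,r2:Mul2,r3:7,r4:10,r5:11
c9: CDB Mul1=70; issue MUL r3<-Mul1 | r0:Add3,r1:3,r2:Mul2,r3:Mul1,r4:10,r5:11
c10: CDB Mul2=33 | r0:Add3,r1:3,r2:33,r3:Mul1,r4:10,r5:11
c11: - | r0:Add3,r1:3,r2:33,r3:Mul1,r4:10,r5:11
c12: CDB Add1=77 | r0:Add3,r1:3,r2:33,r3:Mul1,r4:10,r5:11
c13: CDB Add2=-26 | r0:Add3,r1:3,r2:33,r3:Mul1,r4:10,r5:11
c14: - | r0:Add3,r1:3,r2:33,r3:Mul1,r4:10,r5:11
c15: CDB Mul1=1089 | r0:Add3,r1:3,r2:33,r3:1089,r4:10,r5:11
c16: CDB Add3=37 | r0:37,r1:3,r2:33,r3:1089,r4:10,r5:11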